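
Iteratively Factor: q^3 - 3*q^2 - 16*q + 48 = (q - 4)*(q^2 + q - 12) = (q - 4)*(q + 4)*(q - 3)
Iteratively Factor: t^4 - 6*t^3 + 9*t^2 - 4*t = (t - 4)*(t^3 - 2*t^2 + t) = t*(t - 4)*(t^2 - 2*t + 1) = t*(t - 4)*(t - 1)*(t - 1)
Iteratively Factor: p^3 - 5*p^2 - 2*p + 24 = (p - 3)*(p^2 - 2*p - 8) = (p - 3)*(p + 2)*(p - 4)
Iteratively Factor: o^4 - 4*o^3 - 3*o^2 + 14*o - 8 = (o - 1)*(o^3 - 3*o^2 - 6*o + 8) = (o - 1)^2*(o^2 - 2*o - 8) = (o - 1)^2*(o + 2)*(o - 4)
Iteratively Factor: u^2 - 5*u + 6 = (u - 3)*(u - 2)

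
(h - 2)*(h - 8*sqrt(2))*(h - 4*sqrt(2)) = h^3 - 12*sqrt(2)*h^2 - 2*h^2 + 24*sqrt(2)*h + 64*h - 128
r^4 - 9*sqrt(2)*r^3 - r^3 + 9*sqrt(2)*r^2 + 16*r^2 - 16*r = r*(r - 1)*(r - 8*sqrt(2))*(r - sqrt(2))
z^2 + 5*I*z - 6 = (z + 2*I)*(z + 3*I)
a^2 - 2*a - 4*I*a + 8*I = (a - 2)*(a - 4*I)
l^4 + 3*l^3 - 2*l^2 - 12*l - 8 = (l - 2)*(l + 1)*(l + 2)^2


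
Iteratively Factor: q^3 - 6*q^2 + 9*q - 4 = (q - 4)*(q^2 - 2*q + 1) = (q - 4)*(q - 1)*(q - 1)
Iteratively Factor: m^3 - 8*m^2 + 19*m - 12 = (m - 3)*(m^2 - 5*m + 4) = (m - 3)*(m - 1)*(m - 4)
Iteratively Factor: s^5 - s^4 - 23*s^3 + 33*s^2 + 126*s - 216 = (s + 4)*(s^4 - 5*s^3 - 3*s^2 + 45*s - 54) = (s - 3)*(s + 4)*(s^3 - 2*s^2 - 9*s + 18) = (s - 3)*(s - 2)*(s + 4)*(s^2 - 9) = (s - 3)^2*(s - 2)*(s + 4)*(s + 3)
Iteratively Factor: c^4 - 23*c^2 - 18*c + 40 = (c - 1)*(c^3 + c^2 - 22*c - 40) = (c - 5)*(c - 1)*(c^2 + 6*c + 8) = (c - 5)*(c - 1)*(c + 2)*(c + 4)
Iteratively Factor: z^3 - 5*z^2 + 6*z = (z - 2)*(z^2 - 3*z) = z*(z - 2)*(z - 3)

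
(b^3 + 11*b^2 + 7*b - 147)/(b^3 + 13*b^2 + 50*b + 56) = (b^2 + 4*b - 21)/(b^2 + 6*b + 8)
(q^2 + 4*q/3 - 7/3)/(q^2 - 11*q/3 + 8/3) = (3*q + 7)/(3*q - 8)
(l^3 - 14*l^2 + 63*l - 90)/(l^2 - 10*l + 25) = (l^2 - 9*l + 18)/(l - 5)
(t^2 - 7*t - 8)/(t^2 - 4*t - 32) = (t + 1)/(t + 4)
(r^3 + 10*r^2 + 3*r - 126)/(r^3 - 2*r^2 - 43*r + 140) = (r^2 + 3*r - 18)/(r^2 - 9*r + 20)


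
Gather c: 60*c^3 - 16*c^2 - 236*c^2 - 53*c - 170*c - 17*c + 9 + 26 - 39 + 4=60*c^3 - 252*c^2 - 240*c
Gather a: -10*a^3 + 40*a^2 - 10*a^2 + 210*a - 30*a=-10*a^3 + 30*a^2 + 180*a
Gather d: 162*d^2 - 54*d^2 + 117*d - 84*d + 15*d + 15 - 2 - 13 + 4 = 108*d^2 + 48*d + 4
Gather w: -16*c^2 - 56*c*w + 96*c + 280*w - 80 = -16*c^2 + 96*c + w*(280 - 56*c) - 80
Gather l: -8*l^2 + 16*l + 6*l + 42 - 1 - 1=-8*l^2 + 22*l + 40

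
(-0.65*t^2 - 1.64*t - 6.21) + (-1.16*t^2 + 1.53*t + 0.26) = -1.81*t^2 - 0.11*t - 5.95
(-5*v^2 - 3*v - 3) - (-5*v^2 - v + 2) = -2*v - 5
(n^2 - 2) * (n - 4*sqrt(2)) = n^3 - 4*sqrt(2)*n^2 - 2*n + 8*sqrt(2)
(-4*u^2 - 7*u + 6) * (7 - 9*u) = 36*u^3 + 35*u^2 - 103*u + 42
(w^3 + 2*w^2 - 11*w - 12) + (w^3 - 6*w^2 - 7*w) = 2*w^3 - 4*w^2 - 18*w - 12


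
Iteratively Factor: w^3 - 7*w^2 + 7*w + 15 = (w - 3)*(w^2 - 4*w - 5) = (w - 5)*(w - 3)*(w + 1)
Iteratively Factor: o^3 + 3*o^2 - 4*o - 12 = (o + 3)*(o^2 - 4) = (o + 2)*(o + 3)*(o - 2)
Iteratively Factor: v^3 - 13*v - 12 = (v - 4)*(v^2 + 4*v + 3) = (v - 4)*(v + 3)*(v + 1)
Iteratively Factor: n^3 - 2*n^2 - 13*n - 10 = (n - 5)*(n^2 + 3*n + 2) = (n - 5)*(n + 1)*(n + 2)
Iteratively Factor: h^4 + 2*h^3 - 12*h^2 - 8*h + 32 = (h + 2)*(h^3 - 12*h + 16) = (h + 2)*(h + 4)*(h^2 - 4*h + 4) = (h - 2)*(h + 2)*(h + 4)*(h - 2)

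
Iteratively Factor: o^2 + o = (o)*(o + 1)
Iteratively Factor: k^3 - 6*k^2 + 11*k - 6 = (k - 3)*(k^2 - 3*k + 2) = (k - 3)*(k - 2)*(k - 1)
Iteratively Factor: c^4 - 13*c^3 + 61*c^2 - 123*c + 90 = (c - 3)*(c^3 - 10*c^2 + 31*c - 30) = (c - 3)^2*(c^2 - 7*c + 10) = (c - 3)^2*(c - 2)*(c - 5)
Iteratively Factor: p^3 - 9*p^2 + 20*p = (p)*(p^2 - 9*p + 20) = p*(p - 4)*(p - 5)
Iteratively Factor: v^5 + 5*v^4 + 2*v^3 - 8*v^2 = (v)*(v^4 + 5*v^3 + 2*v^2 - 8*v) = v*(v + 4)*(v^3 + v^2 - 2*v) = v*(v - 1)*(v + 4)*(v^2 + 2*v) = v^2*(v - 1)*(v + 4)*(v + 2)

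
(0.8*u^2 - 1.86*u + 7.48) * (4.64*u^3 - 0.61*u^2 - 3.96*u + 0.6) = 3.712*u^5 - 9.1184*u^4 + 32.6738*u^3 + 3.2828*u^2 - 30.7368*u + 4.488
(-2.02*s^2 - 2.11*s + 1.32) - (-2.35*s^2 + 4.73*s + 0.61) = 0.33*s^2 - 6.84*s + 0.71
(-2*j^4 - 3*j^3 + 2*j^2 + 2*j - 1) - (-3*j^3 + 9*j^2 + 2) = -2*j^4 - 7*j^2 + 2*j - 3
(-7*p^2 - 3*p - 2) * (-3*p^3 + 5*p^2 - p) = 21*p^5 - 26*p^4 - 2*p^3 - 7*p^2 + 2*p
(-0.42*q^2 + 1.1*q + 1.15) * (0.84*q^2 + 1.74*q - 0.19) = -0.3528*q^4 + 0.1932*q^3 + 2.9598*q^2 + 1.792*q - 0.2185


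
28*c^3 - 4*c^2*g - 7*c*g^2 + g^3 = (-7*c + g)*(-2*c + g)*(2*c + g)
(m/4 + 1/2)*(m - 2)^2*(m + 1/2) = m^4/4 - 3*m^3/8 - 5*m^2/4 + 3*m/2 + 1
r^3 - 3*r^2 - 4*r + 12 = (r - 3)*(r - 2)*(r + 2)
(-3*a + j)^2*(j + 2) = 9*a^2*j + 18*a^2 - 6*a*j^2 - 12*a*j + j^3 + 2*j^2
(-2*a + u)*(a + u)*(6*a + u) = -12*a^3 - 8*a^2*u + 5*a*u^2 + u^3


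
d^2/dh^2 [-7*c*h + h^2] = 2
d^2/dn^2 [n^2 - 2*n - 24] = 2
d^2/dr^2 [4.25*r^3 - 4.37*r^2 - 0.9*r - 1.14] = 25.5*r - 8.74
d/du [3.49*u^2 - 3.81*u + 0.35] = 6.98*u - 3.81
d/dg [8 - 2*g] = -2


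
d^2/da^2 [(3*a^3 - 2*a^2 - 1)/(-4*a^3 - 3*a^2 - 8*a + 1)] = 2*(68*a^6 + 288*a^5 - 168*a^4 - 97*a^3 + 213*a^2 + 75*a + 69)/(64*a^9 + 144*a^8 + 492*a^7 + 555*a^6 + 912*a^5 + 357*a^4 + 380*a^3 - 183*a^2 + 24*a - 1)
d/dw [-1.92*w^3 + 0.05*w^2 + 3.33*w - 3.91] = -5.76*w^2 + 0.1*w + 3.33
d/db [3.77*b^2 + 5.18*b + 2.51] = 7.54*b + 5.18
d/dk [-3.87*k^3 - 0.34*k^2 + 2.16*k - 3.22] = -11.61*k^2 - 0.68*k + 2.16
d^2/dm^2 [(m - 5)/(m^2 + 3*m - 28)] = 2*((2 - 3*m)*(m^2 + 3*m - 28) + (m - 5)*(2*m + 3)^2)/(m^2 + 3*m - 28)^3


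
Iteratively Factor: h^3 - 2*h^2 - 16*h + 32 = (h - 4)*(h^2 + 2*h - 8) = (h - 4)*(h - 2)*(h + 4)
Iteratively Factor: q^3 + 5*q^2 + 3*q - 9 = (q - 1)*(q^2 + 6*q + 9) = (q - 1)*(q + 3)*(q + 3)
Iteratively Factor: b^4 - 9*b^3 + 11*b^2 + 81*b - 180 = (b - 4)*(b^3 - 5*b^2 - 9*b + 45) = (b - 5)*(b - 4)*(b^2 - 9) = (b - 5)*(b - 4)*(b + 3)*(b - 3)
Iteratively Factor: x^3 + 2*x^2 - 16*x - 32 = (x + 2)*(x^2 - 16) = (x - 4)*(x + 2)*(x + 4)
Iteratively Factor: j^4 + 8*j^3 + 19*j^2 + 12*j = (j + 4)*(j^3 + 4*j^2 + 3*j) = (j + 3)*(j + 4)*(j^2 + j) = (j + 1)*(j + 3)*(j + 4)*(j)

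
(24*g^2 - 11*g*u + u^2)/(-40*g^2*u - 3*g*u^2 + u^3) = (-3*g + u)/(u*(5*g + u))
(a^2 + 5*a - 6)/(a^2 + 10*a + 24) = (a - 1)/(a + 4)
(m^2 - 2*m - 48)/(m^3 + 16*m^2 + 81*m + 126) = (m - 8)/(m^2 + 10*m + 21)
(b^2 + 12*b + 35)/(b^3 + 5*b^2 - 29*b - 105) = (b + 5)/(b^2 - 2*b - 15)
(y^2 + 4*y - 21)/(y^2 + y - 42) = (y - 3)/(y - 6)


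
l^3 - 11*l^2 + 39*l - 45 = (l - 5)*(l - 3)^2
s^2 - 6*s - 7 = (s - 7)*(s + 1)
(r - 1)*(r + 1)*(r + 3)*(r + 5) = r^4 + 8*r^3 + 14*r^2 - 8*r - 15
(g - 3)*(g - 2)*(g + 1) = g^3 - 4*g^2 + g + 6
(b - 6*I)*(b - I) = b^2 - 7*I*b - 6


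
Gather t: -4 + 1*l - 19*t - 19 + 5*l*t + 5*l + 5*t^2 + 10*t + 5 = 6*l + 5*t^2 + t*(5*l - 9) - 18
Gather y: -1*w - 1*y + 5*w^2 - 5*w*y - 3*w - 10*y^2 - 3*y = 5*w^2 - 4*w - 10*y^2 + y*(-5*w - 4)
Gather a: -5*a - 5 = -5*a - 5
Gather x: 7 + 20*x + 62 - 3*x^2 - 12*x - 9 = -3*x^2 + 8*x + 60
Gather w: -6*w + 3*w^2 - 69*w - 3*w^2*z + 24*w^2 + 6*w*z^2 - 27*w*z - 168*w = w^2*(27 - 3*z) + w*(6*z^2 - 27*z - 243)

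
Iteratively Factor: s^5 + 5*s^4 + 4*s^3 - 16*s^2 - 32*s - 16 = (s - 2)*(s^4 + 7*s^3 + 18*s^2 + 20*s + 8) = (s - 2)*(s + 2)*(s^3 + 5*s^2 + 8*s + 4) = (s - 2)*(s + 2)^2*(s^2 + 3*s + 2) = (s - 2)*(s + 2)^3*(s + 1)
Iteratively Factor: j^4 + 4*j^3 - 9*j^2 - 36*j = (j + 4)*(j^3 - 9*j) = (j - 3)*(j + 4)*(j^2 + 3*j) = (j - 3)*(j + 3)*(j + 4)*(j)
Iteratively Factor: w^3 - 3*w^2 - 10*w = (w + 2)*(w^2 - 5*w) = (w - 5)*(w + 2)*(w)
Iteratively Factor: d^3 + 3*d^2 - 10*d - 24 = (d + 4)*(d^2 - d - 6) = (d - 3)*(d + 4)*(d + 2)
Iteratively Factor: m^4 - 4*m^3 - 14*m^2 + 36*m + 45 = (m - 3)*(m^3 - m^2 - 17*m - 15) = (m - 3)*(m + 1)*(m^2 - 2*m - 15) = (m - 3)*(m + 1)*(m + 3)*(m - 5)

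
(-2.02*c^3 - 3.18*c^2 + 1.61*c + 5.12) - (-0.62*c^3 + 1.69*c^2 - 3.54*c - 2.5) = -1.4*c^3 - 4.87*c^2 + 5.15*c + 7.62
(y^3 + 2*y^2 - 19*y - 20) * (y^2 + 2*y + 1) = y^5 + 4*y^4 - 14*y^3 - 56*y^2 - 59*y - 20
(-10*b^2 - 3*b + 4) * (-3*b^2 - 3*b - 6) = 30*b^4 + 39*b^3 + 57*b^2 + 6*b - 24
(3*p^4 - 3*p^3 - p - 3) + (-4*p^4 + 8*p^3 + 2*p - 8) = -p^4 + 5*p^3 + p - 11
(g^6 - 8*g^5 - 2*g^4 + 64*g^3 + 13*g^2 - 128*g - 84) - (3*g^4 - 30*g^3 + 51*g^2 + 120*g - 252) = g^6 - 8*g^5 - 5*g^4 + 94*g^3 - 38*g^2 - 248*g + 168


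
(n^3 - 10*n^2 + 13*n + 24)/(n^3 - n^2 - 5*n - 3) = (n - 8)/(n + 1)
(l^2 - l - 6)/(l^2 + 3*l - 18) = (l + 2)/(l + 6)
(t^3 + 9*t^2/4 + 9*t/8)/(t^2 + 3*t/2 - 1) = t*(8*t^2 + 18*t + 9)/(4*(2*t^2 + 3*t - 2))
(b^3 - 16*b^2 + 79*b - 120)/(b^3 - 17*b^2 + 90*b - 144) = (b - 5)/(b - 6)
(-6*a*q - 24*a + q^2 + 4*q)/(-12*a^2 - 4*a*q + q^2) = (q + 4)/(2*a + q)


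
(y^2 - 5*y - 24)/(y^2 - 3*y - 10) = (-y^2 + 5*y + 24)/(-y^2 + 3*y + 10)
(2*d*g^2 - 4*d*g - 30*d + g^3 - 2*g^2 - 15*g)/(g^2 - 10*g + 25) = (2*d*g + 6*d + g^2 + 3*g)/(g - 5)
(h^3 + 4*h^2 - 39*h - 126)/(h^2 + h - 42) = h + 3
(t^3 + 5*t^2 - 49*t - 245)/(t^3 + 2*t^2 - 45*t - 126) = (t^2 + 12*t + 35)/(t^2 + 9*t + 18)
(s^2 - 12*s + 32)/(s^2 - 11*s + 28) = (s - 8)/(s - 7)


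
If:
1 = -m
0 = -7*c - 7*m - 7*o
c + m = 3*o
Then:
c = 1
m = -1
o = 0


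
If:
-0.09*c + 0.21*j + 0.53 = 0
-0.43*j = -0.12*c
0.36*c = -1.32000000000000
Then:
No Solution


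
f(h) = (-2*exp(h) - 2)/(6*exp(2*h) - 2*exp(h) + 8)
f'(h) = (-2*exp(h) - 2)*(-12*exp(2*h) + 2*exp(h))/(6*exp(2*h) - 2*exp(h) + 8)^2 - 2*exp(h)/(6*exp(2*h) - 2*exp(h) + 8)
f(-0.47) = -0.36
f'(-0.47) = -0.00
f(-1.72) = -0.30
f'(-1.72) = -0.04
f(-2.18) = -0.28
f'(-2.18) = -0.03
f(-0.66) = -0.35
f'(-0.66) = -0.03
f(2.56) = -0.03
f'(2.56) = 0.03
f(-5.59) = -0.25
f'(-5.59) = -0.00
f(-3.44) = -0.26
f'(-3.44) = -0.01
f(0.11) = -0.32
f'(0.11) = 0.14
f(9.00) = 0.00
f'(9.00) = 0.00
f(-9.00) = -0.25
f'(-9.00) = 0.00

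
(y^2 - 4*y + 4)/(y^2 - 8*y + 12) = (y - 2)/(y - 6)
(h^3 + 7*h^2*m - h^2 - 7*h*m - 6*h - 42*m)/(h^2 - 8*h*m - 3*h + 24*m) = (h^2 + 7*h*m + 2*h + 14*m)/(h - 8*m)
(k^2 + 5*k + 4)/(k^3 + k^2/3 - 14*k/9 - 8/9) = 9*(k + 4)/(9*k^2 - 6*k - 8)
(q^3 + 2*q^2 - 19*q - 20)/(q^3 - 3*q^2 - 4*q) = (q + 5)/q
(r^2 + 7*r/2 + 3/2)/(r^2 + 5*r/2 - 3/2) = (2*r + 1)/(2*r - 1)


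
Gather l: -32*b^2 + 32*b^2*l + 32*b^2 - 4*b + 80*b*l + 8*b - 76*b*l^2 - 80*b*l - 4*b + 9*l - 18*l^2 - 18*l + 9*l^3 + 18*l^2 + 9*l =32*b^2*l - 76*b*l^2 + 9*l^3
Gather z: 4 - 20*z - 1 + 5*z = 3 - 15*z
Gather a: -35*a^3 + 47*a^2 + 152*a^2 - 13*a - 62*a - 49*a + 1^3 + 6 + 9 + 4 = -35*a^3 + 199*a^2 - 124*a + 20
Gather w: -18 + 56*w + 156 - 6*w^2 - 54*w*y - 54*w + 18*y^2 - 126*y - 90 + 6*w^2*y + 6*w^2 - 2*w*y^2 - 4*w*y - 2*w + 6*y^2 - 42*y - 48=6*w^2*y + w*(-2*y^2 - 58*y) + 24*y^2 - 168*y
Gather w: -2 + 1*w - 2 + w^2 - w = w^2 - 4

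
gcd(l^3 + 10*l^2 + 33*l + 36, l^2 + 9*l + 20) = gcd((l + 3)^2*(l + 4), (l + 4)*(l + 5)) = l + 4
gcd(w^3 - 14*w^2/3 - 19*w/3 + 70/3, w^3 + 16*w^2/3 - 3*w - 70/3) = w^2 + w/3 - 14/3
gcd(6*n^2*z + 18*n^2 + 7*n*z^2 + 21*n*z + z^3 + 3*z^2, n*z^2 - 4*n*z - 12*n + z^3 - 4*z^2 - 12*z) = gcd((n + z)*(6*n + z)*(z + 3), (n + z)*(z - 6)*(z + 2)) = n + z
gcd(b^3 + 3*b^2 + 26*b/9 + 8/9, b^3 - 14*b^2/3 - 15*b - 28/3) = b^2 + 7*b/3 + 4/3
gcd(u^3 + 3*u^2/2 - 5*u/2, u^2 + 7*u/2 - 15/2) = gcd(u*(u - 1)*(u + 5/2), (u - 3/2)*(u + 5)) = 1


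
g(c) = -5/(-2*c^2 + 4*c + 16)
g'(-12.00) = 0.00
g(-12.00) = 0.02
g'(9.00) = -0.01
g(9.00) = 0.05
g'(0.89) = 0.01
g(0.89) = -0.28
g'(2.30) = -0.12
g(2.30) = -0.34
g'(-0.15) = 0.10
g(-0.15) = -0.33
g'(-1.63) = 3.03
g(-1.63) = -1.20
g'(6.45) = -0.06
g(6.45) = 0.12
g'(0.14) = 0.06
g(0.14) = -0.30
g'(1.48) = -0.03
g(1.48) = -0.29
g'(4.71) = -0.82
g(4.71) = 0.52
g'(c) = -5*(4*c - 4)/(-2*c^2 + 4*c + 16)^2 = 5*(1 - c)/(-c^2 + 2*c + 8)^2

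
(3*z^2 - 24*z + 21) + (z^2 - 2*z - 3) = 4*z^2 - 26*z + 18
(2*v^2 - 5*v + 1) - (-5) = 2*v^2 - 5*v + 6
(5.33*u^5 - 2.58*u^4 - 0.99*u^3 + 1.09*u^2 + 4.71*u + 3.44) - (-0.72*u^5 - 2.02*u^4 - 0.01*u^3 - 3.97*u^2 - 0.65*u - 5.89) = 6.05*u^5 - 0.56*u^4 - 0.98*u^3 + 5.06*u^2 + 5.36*u + 9.33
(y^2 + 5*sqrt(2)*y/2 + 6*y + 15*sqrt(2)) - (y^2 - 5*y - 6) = 5*sqrt(2)*y/2 + 11*y + 6 + 15*sqrt(2)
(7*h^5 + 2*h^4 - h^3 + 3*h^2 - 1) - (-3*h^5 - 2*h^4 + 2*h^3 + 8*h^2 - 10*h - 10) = 10*h^5 + 4*h^4 - 3*h^3 - 5*h^2 + 10*h + 9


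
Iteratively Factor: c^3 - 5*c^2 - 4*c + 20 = (c - 2)*(c^2 - 3*c - 10) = (c - 5)*(c - 2)*(c + 2)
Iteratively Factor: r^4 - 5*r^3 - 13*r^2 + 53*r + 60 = (r + 3)*(r^3 - 8*r^2 + 11*r + 20) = (r + 1)*(r + 3)*(r^2 - 9*r + 20) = (r - 4)*(r + 1)*(r + 3)*(r - 5)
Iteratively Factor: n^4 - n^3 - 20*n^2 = (n + 4)*(n^3 - 5*n^2) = (n - 5)*(n + 4)*(n^2) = n*(n - 5)*(n + 4)*(n)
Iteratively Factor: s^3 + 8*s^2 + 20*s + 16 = (s + 2)*(s^2 + 6*s + 8) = (s + 2)*(s + 4)*(s + 2)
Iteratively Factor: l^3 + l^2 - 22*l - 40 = (l + 4)*(l^2 - 3*l - 10) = (l + 2)*(l + 4)*(l - 5)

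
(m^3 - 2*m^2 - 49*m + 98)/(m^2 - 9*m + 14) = m + 7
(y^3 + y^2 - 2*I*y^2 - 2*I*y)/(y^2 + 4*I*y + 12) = y*(y + 1)/(y + 6*I)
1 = 1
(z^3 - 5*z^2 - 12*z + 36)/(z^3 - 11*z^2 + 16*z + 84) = (z^2 + z - 6)/(z^2 - 5*z - 14)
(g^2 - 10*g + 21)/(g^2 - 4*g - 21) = (g - 3)/(g + 3)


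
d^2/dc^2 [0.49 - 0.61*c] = 0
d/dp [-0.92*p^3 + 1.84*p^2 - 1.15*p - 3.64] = -2.76*p^2 + 3.68*p - 1.15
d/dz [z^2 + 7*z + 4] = 2*z + 7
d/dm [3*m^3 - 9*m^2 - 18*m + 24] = 9*m^2 - 18*m - 18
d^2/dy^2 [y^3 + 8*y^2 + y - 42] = 6*y + 16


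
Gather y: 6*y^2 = 6*y^2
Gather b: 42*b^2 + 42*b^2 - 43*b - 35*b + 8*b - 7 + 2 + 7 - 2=84*b^2 - 70*b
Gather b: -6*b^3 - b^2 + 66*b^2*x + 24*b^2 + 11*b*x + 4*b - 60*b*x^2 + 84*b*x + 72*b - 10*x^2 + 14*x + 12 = -6*b^3 + b^2*(66*x + 23) + b*(-60*x^2 + 95*x + 76) - 10*x^2 + 14*x + 12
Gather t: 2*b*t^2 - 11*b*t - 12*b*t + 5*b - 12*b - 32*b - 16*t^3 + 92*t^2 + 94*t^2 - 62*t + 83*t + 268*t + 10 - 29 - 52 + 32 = -39*b - 16*t^3 + t^2*(2*b + 186) + t*(289 - 23*b) - 39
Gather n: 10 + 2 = 12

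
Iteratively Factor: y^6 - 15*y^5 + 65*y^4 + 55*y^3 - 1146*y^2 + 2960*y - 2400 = (y - 4)*(y^5 - 11*y^4 + 21*y^3 + 139*y^2 - 590*y + 600) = (y - 5)*(y - 4)*(y^4 - 6*y^3 - 9*y^2 + 94*y - 120) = (y - 5)*(y - 4)*(y - 3)*(y^3 - 3*y^2 - 18*y + 40) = (y - 5)*(y - 4)*(y - 3)*(y + 4)*(y^2 - 7*y + 10) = (y - 5)^2*(y - 4)*(y - 3)*(y + 4)*(y - 2)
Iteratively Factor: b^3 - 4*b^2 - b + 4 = (b + 1)*(b^2 - 5*b + 4) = (b - 4)*(b + 1)*(b - 1)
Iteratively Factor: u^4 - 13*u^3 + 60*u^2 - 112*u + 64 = (u - 4)*(u^3 - 9*u^2 + 24*u - 16) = (u - 4)^2*(u^2 - 5*u + 4) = (u - 4)^3*(u - 1)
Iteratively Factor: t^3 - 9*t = (t)*(t^2 - 9) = t*(t + 3)*(t - 3)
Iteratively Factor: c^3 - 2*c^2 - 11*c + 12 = (c - 1)*(c^2 - c - 12) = (c - 1)*(c + 3)*(c - 4)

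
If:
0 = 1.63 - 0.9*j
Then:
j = 1.81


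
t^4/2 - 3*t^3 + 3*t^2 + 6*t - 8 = (t/2 + sqrt(2)/2)*(t - 4)*(t - 2)*(t - sqrt(2))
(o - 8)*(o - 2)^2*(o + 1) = o^4 - 11*o^3 + 24*o^2 + 4*o - 32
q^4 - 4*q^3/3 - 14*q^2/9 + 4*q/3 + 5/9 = (q - 5/3)*(q - 1)*(q + 1/3)*(q + 1)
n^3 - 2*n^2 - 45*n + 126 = (n - 6)*(n - 3)*(n + 7)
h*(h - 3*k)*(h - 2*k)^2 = h^4 - 7*h^3*k + 16*h^2*k^2 - 12*h*k^3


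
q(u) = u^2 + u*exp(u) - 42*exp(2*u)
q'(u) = u*exp(u) + 2*u - 84*exp(2*u) + exp(u)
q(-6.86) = 47.05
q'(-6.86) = -13.73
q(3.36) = -34702.31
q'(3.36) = -69488.43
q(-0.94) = -5.89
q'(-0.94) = -14.67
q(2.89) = -13537.53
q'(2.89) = -27120.00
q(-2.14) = 3.75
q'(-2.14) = -5.58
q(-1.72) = 1.30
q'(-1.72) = -6.26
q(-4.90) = 23.97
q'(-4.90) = -9.83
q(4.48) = -326569.65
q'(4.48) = -653477.54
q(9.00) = -2757645695.01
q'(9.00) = -5515356358.70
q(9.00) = -2757645695.01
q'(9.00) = -5515356358.70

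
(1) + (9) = 10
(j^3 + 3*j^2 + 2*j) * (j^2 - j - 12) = j^5 + 2*j^4 - 13*j^3 - 38*j^2 - 24*j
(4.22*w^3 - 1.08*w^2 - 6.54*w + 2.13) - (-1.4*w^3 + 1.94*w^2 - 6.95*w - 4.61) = 5.62*w^3 - 3.02*w^2 + 0.41*w + 6.74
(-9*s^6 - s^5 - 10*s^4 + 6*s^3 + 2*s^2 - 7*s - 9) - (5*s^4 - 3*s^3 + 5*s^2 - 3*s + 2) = -9*s^6 - s^5 - 15*s^4 + 9*s^3 - 3*s^2 - 4*s - 11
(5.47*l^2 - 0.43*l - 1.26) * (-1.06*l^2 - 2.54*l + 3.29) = -5.7982*l^4 - 13.438*l^3 + 20.4241*l^2 + 1.7857*l - 4.1454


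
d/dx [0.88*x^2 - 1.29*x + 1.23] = 1.76*x - 1.29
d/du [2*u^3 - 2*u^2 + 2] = 2*u*(3*u - 2)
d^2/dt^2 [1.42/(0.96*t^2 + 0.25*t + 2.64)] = (-2.617344*t^2 - 0.6816*t + 1.42*(1.92*t + 0.25)*(3.84*t + 0.5) - 7.197696)/(0.96*t^2 + 0.25*t + 2.64)^3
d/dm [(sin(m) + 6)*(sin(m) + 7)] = (2*sin(m) + 13)*cos(m)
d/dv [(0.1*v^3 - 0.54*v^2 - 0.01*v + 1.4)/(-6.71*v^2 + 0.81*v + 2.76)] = (-0.671*v^4 + 0.162*v^3 + 0.3235*v^2 + 15.8072*v - 1.1616)/(45.0241*v^4 - 10.8702*v^3 - 36.3831*v^2 + 4.4712*v + 7.6176)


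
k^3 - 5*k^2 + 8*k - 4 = (k - 2)^2*(k - 1)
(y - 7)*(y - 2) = y^2 - 9*y + 14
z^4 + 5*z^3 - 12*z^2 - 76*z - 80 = (z - 4)*(z + 2)^2*(z + 5)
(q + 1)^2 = q^2 + 2*q + 1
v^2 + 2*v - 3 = (v - 1)*(v + 3)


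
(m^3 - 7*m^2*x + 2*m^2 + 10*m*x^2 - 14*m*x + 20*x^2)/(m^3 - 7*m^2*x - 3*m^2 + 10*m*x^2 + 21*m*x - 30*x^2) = (m + 2)/(m - 3)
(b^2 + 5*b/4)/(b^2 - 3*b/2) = (4*b + 5)/(2*(2*b - 3))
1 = 1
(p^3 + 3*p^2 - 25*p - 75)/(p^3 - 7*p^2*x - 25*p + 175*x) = (-p - 3)/(-p + 7*x)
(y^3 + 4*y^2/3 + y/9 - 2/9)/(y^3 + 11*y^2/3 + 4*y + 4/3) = (y - 1/3)/(y + 2)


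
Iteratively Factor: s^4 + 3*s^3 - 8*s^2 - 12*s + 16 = (s + 4)*(s^3 - s^2 - 4*s + 4) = (s - 1)*(s + 4)*(s^2 - 4) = (s - 1)*(s + 2)*(s + 4)*(s - 2)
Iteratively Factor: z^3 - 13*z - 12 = (z - 4)*(z^2 + 4*z + 3) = (z - 4)*(z + 1)*(z + 3)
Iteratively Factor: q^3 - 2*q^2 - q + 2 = (q + 1)*(q^2 - 3*q + 2) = (q - 1)*(q + 1)*(q - 2)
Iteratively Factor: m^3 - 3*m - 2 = (m + 1)*(m^2 - m - 2) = (m - 2)*(m + 1)*(m + 1)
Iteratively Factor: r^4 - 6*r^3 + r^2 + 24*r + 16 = (r + 1)*(r^3 - 7*r^2 + 8*r + 16) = (r - 4)*(r + 1)*(r^2 - 3*r - 4) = (r - 4)^2*(r + 1)*(r + 1)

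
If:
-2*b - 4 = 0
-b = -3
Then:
No Solution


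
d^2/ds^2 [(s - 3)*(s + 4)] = 2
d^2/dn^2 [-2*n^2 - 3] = -4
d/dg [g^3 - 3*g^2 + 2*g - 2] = 3*g^2 - 6*g + 2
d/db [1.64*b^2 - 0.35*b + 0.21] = 3.28*b - 0.35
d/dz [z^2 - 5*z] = 2*z - 5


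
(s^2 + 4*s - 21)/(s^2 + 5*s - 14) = (s - 3)/(s - 2)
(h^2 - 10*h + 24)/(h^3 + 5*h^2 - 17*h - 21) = (h^2 - 10*h + 24)/(h^3 + 5*h^2 - 17*h - 21)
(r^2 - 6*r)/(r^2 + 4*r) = (r - 6)/(r + 4)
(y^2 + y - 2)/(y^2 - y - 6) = (y - 1)/(y - 3)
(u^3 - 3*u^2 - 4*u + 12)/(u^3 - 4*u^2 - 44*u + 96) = (u^2 - u - 6)/(u^2 - 2*u - 48)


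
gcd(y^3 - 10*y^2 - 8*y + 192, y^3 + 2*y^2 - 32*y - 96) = y^2 - 2*y - 24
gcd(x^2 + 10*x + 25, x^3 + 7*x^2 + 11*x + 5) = x + 5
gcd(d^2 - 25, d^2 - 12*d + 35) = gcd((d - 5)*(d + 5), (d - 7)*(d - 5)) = d - 5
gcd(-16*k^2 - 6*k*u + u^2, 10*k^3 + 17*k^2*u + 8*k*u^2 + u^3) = 2*k + u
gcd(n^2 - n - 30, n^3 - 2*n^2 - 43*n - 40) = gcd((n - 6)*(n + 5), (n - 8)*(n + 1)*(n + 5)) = n + 5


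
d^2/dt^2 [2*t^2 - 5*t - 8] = 4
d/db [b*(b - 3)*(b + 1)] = 3*b^2 - 4*b - 3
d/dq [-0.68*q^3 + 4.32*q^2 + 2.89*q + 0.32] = -2.04*q^2 + 8.64*q + 2.89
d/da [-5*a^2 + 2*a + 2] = 2 - 10*a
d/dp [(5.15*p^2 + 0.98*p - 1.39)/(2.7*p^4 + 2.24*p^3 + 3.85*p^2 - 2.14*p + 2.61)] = (-27.81*p^5 - 19.474*p^4 + 10.6216*p^3 - 5.4532*p^2 + 37.586*p - 0.4168)/(7.29*p^8 + 12.096*p^7 + 25.8076*p^6 + 5.692*p^5 + 19.3293*p^4 - 4.7852*p^3 + 24.6766*p^2 - 11.1708*p + 6.8121)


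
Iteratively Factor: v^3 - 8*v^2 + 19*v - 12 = (v - 1)*(v^2 - 7*v + 12) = (v - 4)*(v - 1)*(v - 3)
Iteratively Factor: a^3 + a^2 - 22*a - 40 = (a - 5)*(a^2 + 6*a + 8) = (a - 5)*(a + 2)*(a + 4)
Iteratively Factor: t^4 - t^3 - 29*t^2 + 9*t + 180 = (t + 3)*(t^3 - 4*t^2 - 17*t + 60) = (t - 3)*(t + 3)*(t^2 - t - 20) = (t - 3)*(t + 3)*(t + 4)*(t - 5)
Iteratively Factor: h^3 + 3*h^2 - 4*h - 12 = (h + 2)*(h^2 + h - 6) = (h + 2)*(h + 3)*(h - 2)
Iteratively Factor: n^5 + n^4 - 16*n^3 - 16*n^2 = (n + 4)*(n^4 - 3*n^3 - 4*n^2) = n*(n + 4)*(n^3 - 3*n^2 - 4*n) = n*(n + 1)*(n + 4)*(n^2 - 4*n) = n*(n - 4)*(n + 1)*(n + 4)*(n)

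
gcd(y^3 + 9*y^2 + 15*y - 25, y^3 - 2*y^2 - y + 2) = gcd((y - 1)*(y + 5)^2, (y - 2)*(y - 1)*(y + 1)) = y - 1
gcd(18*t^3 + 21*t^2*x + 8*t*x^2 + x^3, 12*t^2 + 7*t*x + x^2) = 3*t + x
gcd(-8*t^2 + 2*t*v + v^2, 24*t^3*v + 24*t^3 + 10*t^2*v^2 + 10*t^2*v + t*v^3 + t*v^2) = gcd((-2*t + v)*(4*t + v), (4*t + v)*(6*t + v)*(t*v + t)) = 4*t + v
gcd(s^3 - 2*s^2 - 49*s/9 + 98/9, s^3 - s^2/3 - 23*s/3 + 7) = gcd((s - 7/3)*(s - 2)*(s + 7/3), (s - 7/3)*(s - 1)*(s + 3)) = s - 7/3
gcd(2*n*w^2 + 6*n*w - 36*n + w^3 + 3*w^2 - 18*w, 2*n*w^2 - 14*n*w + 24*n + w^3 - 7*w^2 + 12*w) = 2*n*w - 6*n + w^2 - 3*w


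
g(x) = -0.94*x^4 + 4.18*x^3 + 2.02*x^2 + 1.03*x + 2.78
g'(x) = -3.76*x^3 + 12.54*x^2 + 4.04*x + 1.03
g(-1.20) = -4.72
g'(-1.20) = 20.74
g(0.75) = 6.15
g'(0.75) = 9.53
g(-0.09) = 2.70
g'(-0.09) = 0.77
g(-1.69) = -21.04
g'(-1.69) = 48.17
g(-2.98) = -167.10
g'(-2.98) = 199.85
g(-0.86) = 0.22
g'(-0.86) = 9.22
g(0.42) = 3.85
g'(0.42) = 4.66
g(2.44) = 44.72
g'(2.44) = 30.93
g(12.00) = -11962.78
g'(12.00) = -4642.01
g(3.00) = 60.77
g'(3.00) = 24.49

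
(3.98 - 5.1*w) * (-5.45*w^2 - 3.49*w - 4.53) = 27.795*w^3 - 3.892*w^2 + 9.2128*w - 18.0294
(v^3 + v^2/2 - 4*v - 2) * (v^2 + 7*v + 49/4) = v^5 + 15*v^4/2 + 47*v^3/4 - 191*v^2/8 - 63*v - 49/2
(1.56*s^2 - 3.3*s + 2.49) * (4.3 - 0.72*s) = -1.1232*s^3 + 9.084*s^2 - 15.9828*s + 10.707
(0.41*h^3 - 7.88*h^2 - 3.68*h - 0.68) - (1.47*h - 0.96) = 0.41*h^3 - 7.88*h^2 - 5.15*h + 0.28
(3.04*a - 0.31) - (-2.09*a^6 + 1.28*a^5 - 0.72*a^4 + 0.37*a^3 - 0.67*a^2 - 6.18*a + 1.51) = 2.09*a^6 - 1.28*a^5 + 0.72*a^4 - 0.37*a^3 + 0.67*a^2 + 9.22*a - 1.82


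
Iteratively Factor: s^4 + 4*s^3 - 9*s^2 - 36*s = (s + 3)*(s^3 + s^2 - 12*s) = (s + 3)*(s + 4)*(s^2 - 3*s) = (s - 3)*(s + 3)*(s + 4)*(s)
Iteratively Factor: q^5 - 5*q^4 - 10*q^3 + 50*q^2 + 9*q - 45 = (q + 3)*(q^4 - 8*q^3 + 14*q^2 + 8*q - 15) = (q - 5)*(q + 3)*(q^3 - 3*q^2 - q + 3) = (q - 5)*(q + 1)*(q + 3)*(q^2 - 4*q + 3) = (q - 5)*(q - 1)*(q + 1)*(q + 3)*(q - 3)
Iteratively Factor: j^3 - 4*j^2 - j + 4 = (j + 1)*(j^2 - 5*j + 4) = (j - 4)*(j + 1)*(j - 1)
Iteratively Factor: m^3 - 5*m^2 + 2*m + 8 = (m - 2)*(m^2 - 3*m - 4) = (m - 4)*(m - 2)*(m + 1)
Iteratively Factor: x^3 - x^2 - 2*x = (x + 1)*(x^2 - 2*x) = x*(x + 1)*(x - 2)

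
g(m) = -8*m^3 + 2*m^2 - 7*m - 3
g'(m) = -24*m^2 + 4*m - 7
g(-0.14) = -1.96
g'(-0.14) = -8.03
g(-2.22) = 109.93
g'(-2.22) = -134.16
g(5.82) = -1553.09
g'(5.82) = -796.66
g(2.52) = -135.96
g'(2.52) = -149.33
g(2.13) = -86.14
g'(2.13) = -107.37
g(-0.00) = -3.00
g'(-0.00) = -7.00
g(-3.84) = 506.36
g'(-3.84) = -376.25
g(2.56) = -142.03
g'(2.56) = -154.05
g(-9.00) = 6054.00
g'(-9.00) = -1987.00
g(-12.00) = 14193.00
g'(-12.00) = -3511.00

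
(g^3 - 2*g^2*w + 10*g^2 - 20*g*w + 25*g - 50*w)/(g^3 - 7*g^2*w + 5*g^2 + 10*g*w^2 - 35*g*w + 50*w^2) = (-g - 5)/(-g + 5*w)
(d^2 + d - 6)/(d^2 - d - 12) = (d - 2)/(d - 4)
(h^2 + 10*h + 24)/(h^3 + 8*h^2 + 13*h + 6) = (h + 4)/(h^2 + 2*h + 1)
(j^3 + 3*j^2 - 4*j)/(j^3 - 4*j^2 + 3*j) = (j + 4)/(j - 3)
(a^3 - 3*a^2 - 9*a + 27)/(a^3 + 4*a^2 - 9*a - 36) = (a - 3)/(a + 4)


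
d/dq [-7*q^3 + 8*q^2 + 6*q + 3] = -21*q^2 + 16*q + 6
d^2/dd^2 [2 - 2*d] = 0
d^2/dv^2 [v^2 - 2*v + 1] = 2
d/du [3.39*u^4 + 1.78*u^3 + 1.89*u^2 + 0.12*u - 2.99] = 13.56*u^3 + 5.34*u^2 + 3.78*u + 0.12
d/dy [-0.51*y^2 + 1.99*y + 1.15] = 1.99 - 1.02*y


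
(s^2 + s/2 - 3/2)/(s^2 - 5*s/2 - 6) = (s - 1)/(s - 4)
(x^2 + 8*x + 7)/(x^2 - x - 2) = (x + 7)/(x - 2)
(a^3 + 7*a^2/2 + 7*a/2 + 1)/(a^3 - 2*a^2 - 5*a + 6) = (2*a^2 + 3*a + 1)/(2*(a^2 - 4*a + 3))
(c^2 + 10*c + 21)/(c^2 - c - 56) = (c + 3)/(c - 8)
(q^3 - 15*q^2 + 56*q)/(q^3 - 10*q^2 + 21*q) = (q - 8)/(q - 3)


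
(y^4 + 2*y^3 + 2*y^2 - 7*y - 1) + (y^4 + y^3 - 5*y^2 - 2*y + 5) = 2*y^4 + 3*y^3 - 3*y^2 - 9*y + 4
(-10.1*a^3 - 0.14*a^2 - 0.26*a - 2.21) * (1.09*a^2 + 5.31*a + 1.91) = -11.009*a^5 - 53.7836*a^4 - 20.3178*a^3 - 4.0569*a^2 - 12.2317*a - 4.2211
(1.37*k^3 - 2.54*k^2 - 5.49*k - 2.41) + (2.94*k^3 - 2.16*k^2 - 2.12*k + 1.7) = 4.31*k^3 - 4.7*k^2 - 7.61*k - 0.71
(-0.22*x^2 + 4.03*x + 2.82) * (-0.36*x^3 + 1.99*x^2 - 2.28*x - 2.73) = 0.0792*x^5 - 1.8886*x^4 + 7.5061*x^3 - 2.976*x^2 - 17.4315*x - 7.6986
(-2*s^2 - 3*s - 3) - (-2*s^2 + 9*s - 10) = 7 - 12*s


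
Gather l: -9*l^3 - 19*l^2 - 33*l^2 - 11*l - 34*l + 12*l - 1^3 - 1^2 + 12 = -9*l^3 - 52*l^2 - 33*l + 10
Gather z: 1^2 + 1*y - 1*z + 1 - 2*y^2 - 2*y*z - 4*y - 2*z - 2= -2*y^2 - 3*y + z*(-2*y - 3)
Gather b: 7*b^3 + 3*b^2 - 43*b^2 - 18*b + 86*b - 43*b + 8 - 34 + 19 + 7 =7*b^3 - 40*b^2 + 25*b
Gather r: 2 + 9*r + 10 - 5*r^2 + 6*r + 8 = -5*r^2 + 15*r + 20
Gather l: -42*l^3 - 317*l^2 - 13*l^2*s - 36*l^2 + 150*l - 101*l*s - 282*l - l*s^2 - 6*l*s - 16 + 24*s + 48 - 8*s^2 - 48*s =-42*l^3 + l^2*(-13*s - 353) + l*(-s^2 - 107*s - 132) - 8*s^2 - 24*s + 32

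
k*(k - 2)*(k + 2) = k^3 - 4*k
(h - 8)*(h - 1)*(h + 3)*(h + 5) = h^4 - h^3 - 49*h^2 - 71*h + 120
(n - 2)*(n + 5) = n^2 + 3*n - 10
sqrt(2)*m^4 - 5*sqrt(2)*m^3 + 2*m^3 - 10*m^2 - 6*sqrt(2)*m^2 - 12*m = m*(m - 6)*(m + sqrt(2))*(sqrt(2)*m + sqrt(2))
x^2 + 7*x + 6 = (x + 1)*(x + 6)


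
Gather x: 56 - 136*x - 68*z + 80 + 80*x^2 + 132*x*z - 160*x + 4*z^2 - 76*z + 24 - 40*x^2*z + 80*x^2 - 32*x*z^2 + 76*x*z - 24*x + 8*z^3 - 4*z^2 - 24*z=x^2*(160 - 40*z) + x*(-32*z^2 + 208*z - 320) + 8*z^3 - 168*z + 160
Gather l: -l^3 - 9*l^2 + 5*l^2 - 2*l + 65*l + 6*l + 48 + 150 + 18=-l^3 - 4*l^2 + 69*l + 216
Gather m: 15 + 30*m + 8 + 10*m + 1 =40*m + 24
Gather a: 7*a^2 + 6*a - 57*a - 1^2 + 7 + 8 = 7*a^2 - 51*a + 14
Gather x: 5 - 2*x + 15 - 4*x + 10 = 30 - 6*x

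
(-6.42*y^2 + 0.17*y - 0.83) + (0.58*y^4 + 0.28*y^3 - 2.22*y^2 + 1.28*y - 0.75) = 0.58*y^4 + 0.28*y^3 - 8.64*y^2 + 1.45*y - 1.58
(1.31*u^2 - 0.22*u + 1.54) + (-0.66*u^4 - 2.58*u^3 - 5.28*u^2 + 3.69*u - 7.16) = -0.66*u^4 - 2.58*u^3 - 3.97*u^2 + 3.47*u - 5.62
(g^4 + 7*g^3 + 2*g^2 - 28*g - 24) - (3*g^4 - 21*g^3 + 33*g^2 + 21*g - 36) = -2*g^4 + 28*g^3 - 31*g^2 - 49*g + 12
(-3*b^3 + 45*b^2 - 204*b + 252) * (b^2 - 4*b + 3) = -3*b^5 + 57*b^4 - 393*b^3 + 1203*b^2 - 1620*b + 756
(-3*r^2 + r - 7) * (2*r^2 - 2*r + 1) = -6*r^4 + 8*r^3 - 19*r^2 + 15*r - 7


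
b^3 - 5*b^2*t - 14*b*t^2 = b*(b - 7*t)*(b + 2*t)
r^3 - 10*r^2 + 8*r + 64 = (r - 8)*(r - 4)*(r + 2)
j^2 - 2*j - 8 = (j - 4)*(j + 2)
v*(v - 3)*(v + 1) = v^3 - 2*v^2 - 3*v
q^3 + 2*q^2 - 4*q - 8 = (q - 2)*(q + 2)^2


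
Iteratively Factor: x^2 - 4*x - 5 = (x - 5)*(x + 1)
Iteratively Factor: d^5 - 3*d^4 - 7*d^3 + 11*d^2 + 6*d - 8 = (d + 2)*(d^4 - 5*d^3 + 3*d^2 + 5*d - 4) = (d - 1)*(d + 2)*(d^3 - 4*d^2 - d + 4) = (d - 1)*(d + 1)*(d + 2)*(d^2 - 5*d + 4) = (d - 4)*(d - 1)*(d + 1)*(d + 2)*(d - 1)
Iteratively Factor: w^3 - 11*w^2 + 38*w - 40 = (w - 5)*(w^2 - 6*w + 8) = (w - 5)*(w - 4)*(w - 2)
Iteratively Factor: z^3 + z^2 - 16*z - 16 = (z + 4)*(z^2 - 3*z - 4) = (z + 1)*(z + 4)*(z - 4)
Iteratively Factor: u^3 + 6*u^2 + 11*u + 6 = (u + 3)*(u^2 + 3*u + 2) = (u + 1)*(u + 3)*(u + 2)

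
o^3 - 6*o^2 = o^2*(o - 6)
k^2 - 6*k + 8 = (k - 4)*(k - 2)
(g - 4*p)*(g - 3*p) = g^2 - 7*g*p + 12*p^2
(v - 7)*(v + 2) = v^2 - 5*v - 14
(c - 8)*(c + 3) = c^2 - 5*c - 24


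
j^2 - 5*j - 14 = (j - 7)*(j + 2)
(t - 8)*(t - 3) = t^2 - 11*t + 24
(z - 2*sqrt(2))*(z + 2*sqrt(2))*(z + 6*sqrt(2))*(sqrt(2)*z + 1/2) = sqrt(2)*z^4 + 25*z^3/2 - 5*sqrt(2)*z^2 - 100*z - 24*sqrt(2)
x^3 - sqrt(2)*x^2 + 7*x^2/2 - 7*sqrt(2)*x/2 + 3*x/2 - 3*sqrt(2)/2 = (x + 1/2)*(x + 3)*(x - sqrt(2))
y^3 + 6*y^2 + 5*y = y*(y + 1)*(y + 5)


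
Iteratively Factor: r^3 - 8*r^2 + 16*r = (r - 4)*(r^2 - 4*r) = r*(r - 4)*(r - 4)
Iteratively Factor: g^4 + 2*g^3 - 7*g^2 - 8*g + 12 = (g - 1)*(g^3 + 3*g^2 - 4*g - 12) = (g - 1)*(g + 2)*(g^2 + g - 6) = (g - 1)*(g + 2)*(g + 3)*(g - 2)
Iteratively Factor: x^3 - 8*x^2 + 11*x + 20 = (x + 1)*(x^2 - 9*x + 20) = (x - 5)*(x + 1)*(x - 4)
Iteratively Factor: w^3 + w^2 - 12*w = (w - 3)*(w^2 + 4*w) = w*(w - 3)*(w + 4)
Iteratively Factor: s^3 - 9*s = (s)*(s^2 - 9) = s*(s - 3)*(s + 3)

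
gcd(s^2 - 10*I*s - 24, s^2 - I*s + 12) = s - 4*I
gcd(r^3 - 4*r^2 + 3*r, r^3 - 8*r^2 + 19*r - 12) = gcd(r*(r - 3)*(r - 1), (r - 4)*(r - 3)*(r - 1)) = r^2 - 4*r + 3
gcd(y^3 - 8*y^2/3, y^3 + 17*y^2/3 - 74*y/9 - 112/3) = y - 8/3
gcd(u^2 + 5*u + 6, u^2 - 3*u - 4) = 1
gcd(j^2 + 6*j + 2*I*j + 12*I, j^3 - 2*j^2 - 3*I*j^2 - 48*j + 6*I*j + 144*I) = j + 6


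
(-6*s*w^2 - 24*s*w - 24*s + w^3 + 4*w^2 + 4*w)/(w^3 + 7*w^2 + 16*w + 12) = (-6*s + w)/(w + 3)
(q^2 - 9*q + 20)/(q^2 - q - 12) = (q - 5)/(q + 3)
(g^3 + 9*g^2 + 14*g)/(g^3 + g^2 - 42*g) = (g + 2)/(g - 6)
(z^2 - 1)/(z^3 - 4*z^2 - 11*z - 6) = (z - 1)/(z^2 - 5*z - 6)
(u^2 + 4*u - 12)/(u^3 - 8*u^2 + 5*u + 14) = (u + 6)/(u^2 - 6*u - 7)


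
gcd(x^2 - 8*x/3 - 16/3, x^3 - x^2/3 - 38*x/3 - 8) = x - 4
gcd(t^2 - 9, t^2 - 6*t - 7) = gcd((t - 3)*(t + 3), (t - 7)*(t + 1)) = 1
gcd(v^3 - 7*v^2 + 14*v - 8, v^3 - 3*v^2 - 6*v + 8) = v^2 - 5*v + 4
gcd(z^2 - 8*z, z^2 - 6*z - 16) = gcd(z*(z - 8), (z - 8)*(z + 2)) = z - 8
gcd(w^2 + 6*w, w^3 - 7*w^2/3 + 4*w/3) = w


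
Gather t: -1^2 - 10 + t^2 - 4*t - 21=t^2 - 4*t - 32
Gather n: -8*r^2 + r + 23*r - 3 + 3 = -8*r^2 + 24*r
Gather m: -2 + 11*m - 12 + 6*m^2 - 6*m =6*m^2 + 5*m - 14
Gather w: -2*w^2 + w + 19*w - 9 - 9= -2*w^2 + 20*w - 18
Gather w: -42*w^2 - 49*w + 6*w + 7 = -42*w^2 - 43*w + 7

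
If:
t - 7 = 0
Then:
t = 7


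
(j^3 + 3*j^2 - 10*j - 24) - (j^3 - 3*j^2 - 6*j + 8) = 6*j^2 - 4*j - 32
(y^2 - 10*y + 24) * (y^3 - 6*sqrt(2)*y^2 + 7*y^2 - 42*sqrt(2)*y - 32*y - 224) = y^5 - 6*sqrt(2)*y^4 - 3*y^4 - 78*y^3 + 18*sqrt(2)*y^3 + 264*y^2 + 276*sqrt(2)*y^2 - 1008*sqrt(2)*y + 1472*y - 5376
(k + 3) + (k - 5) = 2*k - 2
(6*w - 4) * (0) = 0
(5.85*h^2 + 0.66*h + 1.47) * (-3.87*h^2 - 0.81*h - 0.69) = -22.6395*h^4 - 7.2927*h^3 - 10.26*h^2 - 1.6461*h - 1.0143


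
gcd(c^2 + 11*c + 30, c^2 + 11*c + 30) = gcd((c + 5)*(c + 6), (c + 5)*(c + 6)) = c^2 + 11*c + 30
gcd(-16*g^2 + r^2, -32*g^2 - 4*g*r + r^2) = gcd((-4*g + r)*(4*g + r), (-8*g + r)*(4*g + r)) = 4*g + r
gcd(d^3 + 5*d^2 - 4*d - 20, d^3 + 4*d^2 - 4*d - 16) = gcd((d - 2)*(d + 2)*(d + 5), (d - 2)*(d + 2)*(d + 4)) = d^2 - 4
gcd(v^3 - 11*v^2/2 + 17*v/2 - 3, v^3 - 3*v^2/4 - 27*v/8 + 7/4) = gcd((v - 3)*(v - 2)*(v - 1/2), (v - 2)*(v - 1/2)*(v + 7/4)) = v^2 - 5*v/2 + 1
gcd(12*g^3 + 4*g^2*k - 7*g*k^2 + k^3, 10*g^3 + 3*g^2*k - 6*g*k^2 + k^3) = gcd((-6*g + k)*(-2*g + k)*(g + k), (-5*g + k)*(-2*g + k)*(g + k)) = 2*g^2 + g*k - k^2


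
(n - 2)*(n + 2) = n^2 - 4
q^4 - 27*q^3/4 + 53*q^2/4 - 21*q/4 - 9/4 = (q - 3)^2*(q - 1)*(q + 1/4)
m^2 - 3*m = m*(m - 3)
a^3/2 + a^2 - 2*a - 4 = (a/2 + 1)*(a - 2)*(a + 2)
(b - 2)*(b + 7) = b^2 + 5*b - 14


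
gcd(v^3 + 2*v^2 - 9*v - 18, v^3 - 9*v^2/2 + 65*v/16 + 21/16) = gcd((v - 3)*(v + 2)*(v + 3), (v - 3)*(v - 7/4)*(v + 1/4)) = v - 3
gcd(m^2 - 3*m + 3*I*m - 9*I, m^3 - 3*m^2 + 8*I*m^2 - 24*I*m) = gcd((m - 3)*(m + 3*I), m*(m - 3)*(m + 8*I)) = m - 3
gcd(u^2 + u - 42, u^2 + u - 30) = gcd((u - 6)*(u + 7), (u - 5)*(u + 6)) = 1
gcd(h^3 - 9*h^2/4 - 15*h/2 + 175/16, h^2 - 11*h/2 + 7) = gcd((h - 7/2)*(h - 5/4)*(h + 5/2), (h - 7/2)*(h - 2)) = h - 7/2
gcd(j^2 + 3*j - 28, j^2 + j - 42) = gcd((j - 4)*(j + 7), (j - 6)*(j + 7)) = j + 7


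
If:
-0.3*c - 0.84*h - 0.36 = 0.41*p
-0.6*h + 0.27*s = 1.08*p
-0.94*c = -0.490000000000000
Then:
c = 0.52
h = -0.167422867513612*s - 0.843456771054562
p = 0.343012704174229*s + 0.468587095030312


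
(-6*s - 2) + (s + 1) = -5*s - 1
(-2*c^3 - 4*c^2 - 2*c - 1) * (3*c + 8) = -6*c^4 - 28*c^3 - 38*c^2 - 19*c - 8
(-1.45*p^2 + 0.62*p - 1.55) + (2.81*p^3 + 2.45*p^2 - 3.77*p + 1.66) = 2.81*p^3 + 1.0*p^2 - 3.15*p + 0.11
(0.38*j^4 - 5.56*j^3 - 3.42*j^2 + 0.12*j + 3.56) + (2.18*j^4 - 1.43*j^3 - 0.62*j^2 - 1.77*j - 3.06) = 2.56*j^4 - 6.99*j^3 - 4.04*j^2 - 1.65*j + 0.5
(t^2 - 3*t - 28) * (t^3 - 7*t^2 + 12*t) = t^5 - 10*t^4 + 5*t^3 + 160*t^2 - 336*t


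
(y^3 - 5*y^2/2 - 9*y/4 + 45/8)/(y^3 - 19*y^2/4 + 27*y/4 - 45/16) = 2*(2*y + 3)/(4*y - 3)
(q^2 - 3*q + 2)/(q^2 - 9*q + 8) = (q - 2)/(q - 8)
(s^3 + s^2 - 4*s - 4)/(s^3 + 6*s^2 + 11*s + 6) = (s - 2)/(s + 3)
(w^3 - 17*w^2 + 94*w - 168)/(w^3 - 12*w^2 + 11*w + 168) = (w^2 - 10*w + 24)/(w^2 - 5*w - 24)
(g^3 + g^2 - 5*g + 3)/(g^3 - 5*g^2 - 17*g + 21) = (g - 1)/(g - 7)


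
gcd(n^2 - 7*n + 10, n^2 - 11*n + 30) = n - 5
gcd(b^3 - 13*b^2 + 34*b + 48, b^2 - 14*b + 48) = b^2 - 14*b + 48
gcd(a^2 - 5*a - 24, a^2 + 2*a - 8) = 1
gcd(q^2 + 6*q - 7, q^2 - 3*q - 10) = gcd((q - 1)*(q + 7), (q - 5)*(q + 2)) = 1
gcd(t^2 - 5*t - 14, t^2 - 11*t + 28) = t - 7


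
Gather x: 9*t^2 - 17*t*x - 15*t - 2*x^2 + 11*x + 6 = 9*t^2 - 15*t - 2*x^2 + x*(11 - 17*t) + 6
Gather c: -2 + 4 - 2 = 0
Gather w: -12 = -12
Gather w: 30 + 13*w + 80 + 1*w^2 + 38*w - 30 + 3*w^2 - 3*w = 4*w^2 + 48*w + 80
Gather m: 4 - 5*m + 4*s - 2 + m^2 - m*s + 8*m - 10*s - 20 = m^2 + m*(3 - s) - 6*s - 18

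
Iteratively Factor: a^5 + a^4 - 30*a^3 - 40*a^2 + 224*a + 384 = (a - 4)*(a^4 + 5*a^3 - 10*a^2 - 80*a - 96) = (a - 4)*(a + 4)*(a^3 + a^2 - 14*a - 24) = (a - 4)*(a + 3)*(a + 4)*(a^2 - 2*a - 8) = (a - 4)*(a + 2)*(a + 3)*(a + 4)*(a - 4)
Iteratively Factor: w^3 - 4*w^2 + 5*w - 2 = (w - 2)*(w^2 - 2*w + 1) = (w - 2)*(w - 1)*(w - 1)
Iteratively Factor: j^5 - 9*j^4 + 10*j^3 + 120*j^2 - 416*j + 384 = (j - 4)*(j^4 - 5*j^3 - 10*j^2 + 80*j - 96) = (j - 4)*(j - 3)*(j^3 - 2*j^2 - 16*j + 32) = (j - 4)*(j - 3)*(j - 2)*(j^2 - 16) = (j - 4)*(j - 3)*(j - 2)*(j + 4)*(j - 4)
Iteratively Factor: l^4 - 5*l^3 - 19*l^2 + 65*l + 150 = (l + 3)*(l^3 - 8*l^2 + 5*l + 50) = (l - 5)*(l + 3)*(l^2 - 3*l - 10) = (l - 5)^2*(l + 3)*(l + 2)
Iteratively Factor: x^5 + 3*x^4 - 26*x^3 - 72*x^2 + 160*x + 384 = (x - 4)*(x^4 + 7*x^3 + 2*x^2 - 64*x - 96) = (x - 4)*(x + 4)*(x^3 + 3*x^2 - 10*x - 24) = (x - 4)*(x + 4)^2*(x^2 - x - 6) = (x - 4)*(x + 2)*(x + 4)^2*(x - 3)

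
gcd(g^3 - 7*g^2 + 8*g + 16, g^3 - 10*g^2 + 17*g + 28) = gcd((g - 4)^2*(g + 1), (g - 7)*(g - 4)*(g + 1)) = g^2 - 3*g - 4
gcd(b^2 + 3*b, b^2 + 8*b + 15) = b + 3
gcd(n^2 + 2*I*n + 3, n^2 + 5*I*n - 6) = n + 3*I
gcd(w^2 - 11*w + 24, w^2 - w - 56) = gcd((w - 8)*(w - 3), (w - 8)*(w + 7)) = w - 8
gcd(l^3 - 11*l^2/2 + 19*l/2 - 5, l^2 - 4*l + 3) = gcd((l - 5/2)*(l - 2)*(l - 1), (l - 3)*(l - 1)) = l - 1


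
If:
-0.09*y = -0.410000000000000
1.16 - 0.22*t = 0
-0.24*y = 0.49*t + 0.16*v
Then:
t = 5.27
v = -22.98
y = 4.56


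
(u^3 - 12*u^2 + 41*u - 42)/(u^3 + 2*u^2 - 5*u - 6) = (u^2 - 10*u + 21)/(u^2 + 4*u + 3)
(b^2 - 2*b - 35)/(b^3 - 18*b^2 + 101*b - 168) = (b + 5)/(b^2 - 11*b + 24)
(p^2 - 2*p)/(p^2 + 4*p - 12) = p/(p + 6)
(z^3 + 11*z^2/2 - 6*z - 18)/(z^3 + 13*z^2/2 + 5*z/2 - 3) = (2*z^2 - z - 6)/(2*z^2 + z - 1)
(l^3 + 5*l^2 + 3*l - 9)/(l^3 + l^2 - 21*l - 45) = (l - 1)/(l - 5)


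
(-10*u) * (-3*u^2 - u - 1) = 30*u^3 + 10*u^2 + 10*u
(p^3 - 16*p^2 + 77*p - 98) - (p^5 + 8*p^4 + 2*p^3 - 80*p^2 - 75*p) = -p^5 - 8*p^4 - p^3 + 64*p^2 + 152*p - 98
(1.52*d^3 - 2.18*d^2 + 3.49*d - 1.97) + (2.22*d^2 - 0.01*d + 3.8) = 1.52*d^3 + 0.04*d^2 + 3.48*d + 1.83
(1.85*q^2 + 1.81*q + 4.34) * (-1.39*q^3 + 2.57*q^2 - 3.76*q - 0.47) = -2.5715*q^5 + 2.2386*q^4 - 8.3369*q^3 + 3.4787*q^2 - 17.1691*q - 2.0398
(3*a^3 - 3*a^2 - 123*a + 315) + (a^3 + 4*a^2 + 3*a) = 4*a^3 + a^2 - 120*a + 315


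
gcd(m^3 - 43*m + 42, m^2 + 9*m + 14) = m + 7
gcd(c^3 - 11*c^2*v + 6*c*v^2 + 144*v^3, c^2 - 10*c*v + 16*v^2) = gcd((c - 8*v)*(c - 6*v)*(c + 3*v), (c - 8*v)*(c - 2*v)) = -c + 8*v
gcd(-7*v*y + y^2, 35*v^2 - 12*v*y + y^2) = -7*v + y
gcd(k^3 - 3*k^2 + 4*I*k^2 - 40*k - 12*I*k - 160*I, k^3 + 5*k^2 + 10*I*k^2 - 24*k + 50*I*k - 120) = k^2 + k*(5 + 4*I) + 20*I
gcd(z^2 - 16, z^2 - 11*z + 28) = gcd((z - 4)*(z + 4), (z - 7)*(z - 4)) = z - 4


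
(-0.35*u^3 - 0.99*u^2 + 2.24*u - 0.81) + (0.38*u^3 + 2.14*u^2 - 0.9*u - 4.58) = 0.03*u^3 + 1.15*u^2 + 1.34*u - 5.39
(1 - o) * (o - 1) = -o^2 + 2*o - 1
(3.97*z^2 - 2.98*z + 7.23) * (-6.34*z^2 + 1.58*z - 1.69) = -25.1698*z^4 + 25.1658*z^3 - 57.2559*z^2 + 16.4596*z - 12.2187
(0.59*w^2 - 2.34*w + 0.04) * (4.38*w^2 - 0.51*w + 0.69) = 2.5842*w^4 - 10.5501*w^3 + 1.7757*w^2 - 1.635*w + 0.0276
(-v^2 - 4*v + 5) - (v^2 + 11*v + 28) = -2*v^2 - 15*v - 23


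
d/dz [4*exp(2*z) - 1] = 8*exp(2*z)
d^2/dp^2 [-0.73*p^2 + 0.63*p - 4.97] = -1.46000000000000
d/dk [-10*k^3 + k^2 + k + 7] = -30*k^2 + 2*k + 1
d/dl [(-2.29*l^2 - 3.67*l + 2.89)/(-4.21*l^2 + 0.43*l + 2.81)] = (-16.4354*l^2 + 11.464*l - 11.5554)/(17.7241*l^4 - 3.6206*l^3 - 23.4753*l^2 + 2.4166*l + 7.8961)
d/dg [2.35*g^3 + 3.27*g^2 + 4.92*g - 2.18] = 7.05*g^2 + 6.54*g + 4.92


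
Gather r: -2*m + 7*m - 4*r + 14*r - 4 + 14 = 5*m + 10*r + 10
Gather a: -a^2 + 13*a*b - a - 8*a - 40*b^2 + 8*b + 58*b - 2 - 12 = -a^2 + a*(13*b - 9) - 40*b^2 + 66*b - 14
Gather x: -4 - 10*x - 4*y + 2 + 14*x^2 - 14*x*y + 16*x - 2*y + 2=14*x^2 + x*(6 - 14*y) - 6*y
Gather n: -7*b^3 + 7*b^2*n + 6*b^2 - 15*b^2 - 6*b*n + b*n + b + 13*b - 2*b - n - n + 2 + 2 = -7*b^3 - 9*b^2 + 12*b + n*(7*b^2 - 5*b - 2) + 4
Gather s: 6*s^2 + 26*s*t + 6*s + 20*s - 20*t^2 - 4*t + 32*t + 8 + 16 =6*s^2 + s*(26*t + 26) - 20*t^2 + 28*t + 24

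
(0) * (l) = 0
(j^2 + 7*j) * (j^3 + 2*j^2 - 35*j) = j^5 + 9*j^4 - 21*j^3 - 245*j^2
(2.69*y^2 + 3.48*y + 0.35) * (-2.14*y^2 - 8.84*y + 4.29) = -5.7566*y^4 - 31.2268*y^3 - 19.9721*y^2 + 11.8352*y + 1.5015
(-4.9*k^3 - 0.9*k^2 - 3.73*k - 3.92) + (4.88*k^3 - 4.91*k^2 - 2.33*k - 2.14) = -0.0200000000000005*k^3 - 5.81*k^2 - 6.06*k - 6.06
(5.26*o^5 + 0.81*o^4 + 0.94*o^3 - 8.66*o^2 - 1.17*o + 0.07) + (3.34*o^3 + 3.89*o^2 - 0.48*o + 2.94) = 5.26*o^5 + 0.81*o^4 + 4.28*o^3 - 4.77*o^2 - 1.65*o + 3.01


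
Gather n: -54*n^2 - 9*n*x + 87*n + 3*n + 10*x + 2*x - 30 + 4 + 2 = -54*n^2 + n*(90 - 9*x) + 12*x - 24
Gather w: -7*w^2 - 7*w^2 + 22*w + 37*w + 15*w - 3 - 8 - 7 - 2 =-14*w^2 + 74*w - 20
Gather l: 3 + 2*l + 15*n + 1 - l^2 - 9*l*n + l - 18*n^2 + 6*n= -l^2 + l*(3 - 9*n) - 18*n^2 + 21*n + 4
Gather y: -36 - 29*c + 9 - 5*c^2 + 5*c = -5*c^2 - 24*c - 27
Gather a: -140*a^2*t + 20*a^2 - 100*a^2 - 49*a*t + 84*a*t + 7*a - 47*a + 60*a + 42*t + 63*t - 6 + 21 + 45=a^2*(-140*t - 80) + a*(35*t + 20) + 105*t + 60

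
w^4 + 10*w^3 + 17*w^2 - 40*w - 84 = (w - 2)*(w + 2)*(w + 3)*(w + 7)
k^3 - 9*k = k*(k - 3)*(k + 3)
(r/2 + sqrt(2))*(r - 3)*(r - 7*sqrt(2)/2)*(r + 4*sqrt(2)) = r^4/2 - 3*r^3/2 + 5*sqrt(2)*r^3/4 - 13*r^2 - 15*sqrt(2)*r^2/4 - 28*sqrt(2)*r + 39*r + 84*sqrt(2)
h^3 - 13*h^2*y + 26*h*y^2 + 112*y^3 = (h - 8*y)*(h - 7*y)*(h + 2*y)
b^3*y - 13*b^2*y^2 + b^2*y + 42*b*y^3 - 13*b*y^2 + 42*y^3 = (b - 7*y)*(b - 6*y)*(b*y + y)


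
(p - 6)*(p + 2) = p^2 - 4*p - 12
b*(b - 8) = b^2 - 8*b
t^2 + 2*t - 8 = (t - 2)*(t + 4)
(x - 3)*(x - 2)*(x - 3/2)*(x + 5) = x^4 - 3*x^3/2 - 19*x^2 + 117*x/2 - 45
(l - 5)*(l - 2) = l^2 - 7*l + 10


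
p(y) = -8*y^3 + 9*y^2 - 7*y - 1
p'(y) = -24*y^2 + 18*y - 7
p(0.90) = -5.84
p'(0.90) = -10.24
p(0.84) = -5.27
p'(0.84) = -8.81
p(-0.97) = 21.56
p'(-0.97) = -47.04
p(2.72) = -114.44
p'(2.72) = -135.60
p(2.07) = -47.88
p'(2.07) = -72.58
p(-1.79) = 86.25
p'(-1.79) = -116.12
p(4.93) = -775.35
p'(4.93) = -501.58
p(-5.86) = 1958.92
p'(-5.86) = -936.63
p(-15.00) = 29129.00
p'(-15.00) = -5677.00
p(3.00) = -157.00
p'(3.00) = -169.00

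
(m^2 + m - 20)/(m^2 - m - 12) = (m + 5)/(m + 3)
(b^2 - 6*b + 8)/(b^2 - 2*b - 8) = (b - 2)/(b + 2)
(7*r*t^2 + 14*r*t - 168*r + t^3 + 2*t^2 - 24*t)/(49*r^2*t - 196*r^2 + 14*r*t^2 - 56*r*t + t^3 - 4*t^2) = (t + 6)/(7*r + t)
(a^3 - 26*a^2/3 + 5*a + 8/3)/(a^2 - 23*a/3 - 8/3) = a - 1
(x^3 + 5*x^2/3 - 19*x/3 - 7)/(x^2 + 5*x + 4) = (x^2 + 2*x/3 - 7)/(x + 4)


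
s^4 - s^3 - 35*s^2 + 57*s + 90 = (s - 5)*(s - 3)*(s + 1)*(s + 6)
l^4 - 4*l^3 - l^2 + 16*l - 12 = (l - 3)*(l - 2)*(l - 1)*(l + 2)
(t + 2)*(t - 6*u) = t^2 - 6*t*u + 2*t - 12*u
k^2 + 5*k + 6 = (k + 2)*(k + 3)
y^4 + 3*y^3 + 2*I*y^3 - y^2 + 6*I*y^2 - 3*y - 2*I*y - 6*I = (y - 1)*(y + 1)*(y + 3)*(y + 2*I)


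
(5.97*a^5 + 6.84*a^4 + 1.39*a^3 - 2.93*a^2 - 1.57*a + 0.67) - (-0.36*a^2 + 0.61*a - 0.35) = 5.97*a^5 + 6.84*a^4 + 1.39*a^3 - 2.57*a^2 - 2.18*a + 1.02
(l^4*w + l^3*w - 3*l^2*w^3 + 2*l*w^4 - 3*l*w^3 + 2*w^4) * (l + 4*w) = l^5*w + 4*l^4*w^2 + l^4*w - 3*l^3*w^3 + 4*l^3*w^2 - 10*l^2*w^4 - 3*l^2*w^3 + 8*l*w^5 - 10*l*w^4 + 8*w^5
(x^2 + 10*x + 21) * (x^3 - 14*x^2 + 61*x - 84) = x^5 - 4*x^4 - 58*x^3 + 232*x^2 + 441*x - 1764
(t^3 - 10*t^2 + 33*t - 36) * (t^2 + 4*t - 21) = t^5 - 6*t^4 - 28*t^3 + 306*t^2 - 837*t + 756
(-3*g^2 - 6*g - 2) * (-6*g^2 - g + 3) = 18*g^4 + 39*g^3 + 9*g^2 - 16*g - 6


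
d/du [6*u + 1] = 6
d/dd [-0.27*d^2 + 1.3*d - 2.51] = 1.3 - 0.54*d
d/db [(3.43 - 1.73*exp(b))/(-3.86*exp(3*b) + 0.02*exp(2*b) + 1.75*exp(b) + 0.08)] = (-13.3556*exp(3*b) + 39.754*exp(2*b) - 0.1372*exp(b) - 6.1409)*exp(b)/(14.8996*exp(6*b) - 0.1544*exp(5*b) - 13.5096*exp(4*b) - 0.5476*exp(3*b) + 3.0657*exp(2*b) + 0.28*exp(b) + 0.0064)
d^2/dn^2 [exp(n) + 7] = exp(n)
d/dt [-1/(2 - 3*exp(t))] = -3*exp(t)/(3*exp(t) - 2)^2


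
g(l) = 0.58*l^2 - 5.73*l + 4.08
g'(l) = 1.16*l - 5.73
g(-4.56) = 42.27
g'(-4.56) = -11.02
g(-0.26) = 5.61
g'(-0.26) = -6.03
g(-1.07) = 10.88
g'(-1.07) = -6.97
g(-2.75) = 24.22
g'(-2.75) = -8.92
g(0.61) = 0.80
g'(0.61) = -5.02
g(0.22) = 2.85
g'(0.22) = -5.47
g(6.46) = -8.73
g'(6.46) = 1.76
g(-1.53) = 14.20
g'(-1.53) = -7.50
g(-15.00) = 220.53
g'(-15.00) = -23.13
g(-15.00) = 220.53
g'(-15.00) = -23.13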